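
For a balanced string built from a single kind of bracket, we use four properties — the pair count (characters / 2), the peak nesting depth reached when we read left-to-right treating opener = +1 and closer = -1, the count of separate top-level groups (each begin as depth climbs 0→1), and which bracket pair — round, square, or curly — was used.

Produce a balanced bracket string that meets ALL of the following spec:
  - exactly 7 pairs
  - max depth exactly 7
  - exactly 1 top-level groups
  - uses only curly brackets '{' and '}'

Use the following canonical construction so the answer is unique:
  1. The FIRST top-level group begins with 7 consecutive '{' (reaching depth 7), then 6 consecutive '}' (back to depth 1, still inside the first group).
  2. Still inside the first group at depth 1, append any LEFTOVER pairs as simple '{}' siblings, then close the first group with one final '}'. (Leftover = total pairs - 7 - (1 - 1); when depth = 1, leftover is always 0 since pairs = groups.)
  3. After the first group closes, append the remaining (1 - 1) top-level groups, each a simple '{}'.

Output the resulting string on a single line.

Answer: {{{{{{{}}}}}}}

Derivation:
Spec: pairs=7 depth=7 groups=1
Leftover pairs = 7 - 7 - (1-1) = 0
First group: deep chain of depth 7 + 0 sibling pairs
Remaining 0 groups: simple '{}' each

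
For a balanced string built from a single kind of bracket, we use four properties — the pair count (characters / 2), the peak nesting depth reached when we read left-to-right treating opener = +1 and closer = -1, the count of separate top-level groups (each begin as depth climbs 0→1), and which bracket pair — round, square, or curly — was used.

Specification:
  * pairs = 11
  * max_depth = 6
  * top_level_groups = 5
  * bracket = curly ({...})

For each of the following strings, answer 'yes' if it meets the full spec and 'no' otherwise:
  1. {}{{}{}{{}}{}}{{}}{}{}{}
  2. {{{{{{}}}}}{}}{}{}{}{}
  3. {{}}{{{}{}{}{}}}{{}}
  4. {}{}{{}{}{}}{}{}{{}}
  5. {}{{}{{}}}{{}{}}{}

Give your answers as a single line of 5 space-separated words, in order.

Answer: no yes no no no

Derivation:
String 1 '{}{{}{}{{}}{}}{{}}{}{}{}': depth seq [1 0 1 2 1 2 1 2 3 2 1 2 1 0 1 2 1 0 1 0 1 0 1 0]
  -> pairs=12 depth=3 groups=6 -> no
String 2 '{{{{{{}}}}}{}}{}{}{}{}': depth seq [1 2 3 4 5 6 5 4 3 2 1 2 1 0 1 0 1 0 1 0 1 0]
  -> pairs=11 depth=6 groups=5 -> yes
String 3 '{{}}{{{}{}{}{}}}{{}}': depth seq [1 2 1 0 1 2 3 2 3 2 3 2 3 2 1 0 1 2 1 0]
  -> pairs=10 depth=3 groups=3 -> no
String 4 '{}{}{{}{}{}}{}{}{{}}': depth seq [1 0 1 0 1 2 1 2 1 2 1 0 1 0 1 0 1 2 1 0]
  -> pairs=10 depth=2 groups=6 -> no
String 5 '{}{{}{{}}}{{}{}}{}': depth seq [1 0 1 2 1 2 3 2 1 0 1 2 1 2 1 0 1 0]
  -> pairs=9 depth=3 groups=4 -> no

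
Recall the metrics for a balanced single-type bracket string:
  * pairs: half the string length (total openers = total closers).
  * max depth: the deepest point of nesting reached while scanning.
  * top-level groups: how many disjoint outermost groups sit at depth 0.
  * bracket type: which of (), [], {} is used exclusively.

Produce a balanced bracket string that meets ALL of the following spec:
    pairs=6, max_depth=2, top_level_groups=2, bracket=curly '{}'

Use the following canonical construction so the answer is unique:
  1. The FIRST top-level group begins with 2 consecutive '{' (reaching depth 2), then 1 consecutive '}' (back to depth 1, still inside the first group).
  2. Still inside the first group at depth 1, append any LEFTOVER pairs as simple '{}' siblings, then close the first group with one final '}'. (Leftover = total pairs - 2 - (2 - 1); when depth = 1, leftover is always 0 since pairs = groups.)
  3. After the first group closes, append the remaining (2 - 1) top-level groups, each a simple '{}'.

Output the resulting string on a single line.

Spec: pairs=6 depth=2 groups=2
Leftover pairs = 6 - 2 - (2-1) = 3
First group: deep chain of depth 2 + 3 sibling pairs
Remaining 1 groups: simple '{}' each

Answer: {{}{}{}{}}{}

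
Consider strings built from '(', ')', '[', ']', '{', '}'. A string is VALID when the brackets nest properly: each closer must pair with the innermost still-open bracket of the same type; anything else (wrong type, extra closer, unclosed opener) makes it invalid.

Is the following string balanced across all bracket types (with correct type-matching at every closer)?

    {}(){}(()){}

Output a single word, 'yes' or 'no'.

pos 0: push '{'; stack = {
pos 1: '}' matches '{'; pop; stack = (empty)
pos 2: push '('; stack = (
pos 3: ')' matches '('; pop; stack = (empty)
pos 4: push '{'; stack = {
pos 5: '}' matches '{'; pop; stack = (empty)
pos 6: push '('; stack = (
pos 7: push '('; stack = ((
pos 8: ')' matches '('; pop; stack = (
pos 9: ')' matches '('; pop; stack = (empty)
pos 10: push '{'; stack = {
pos 11: '}' matches '{'; pop; stack = (empty)
end: stack empty → VALID
Verdict: properly nested → yes

Answer: yes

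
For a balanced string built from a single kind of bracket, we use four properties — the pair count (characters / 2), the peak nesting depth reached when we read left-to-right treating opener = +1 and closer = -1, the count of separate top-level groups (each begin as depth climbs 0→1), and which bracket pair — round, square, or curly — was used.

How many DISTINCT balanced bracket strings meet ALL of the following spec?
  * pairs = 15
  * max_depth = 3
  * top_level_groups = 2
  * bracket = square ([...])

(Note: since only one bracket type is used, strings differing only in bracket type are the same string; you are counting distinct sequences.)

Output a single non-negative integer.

Answer: 32754

Derivation:
Spec: pairs=15 depth=3 groups=2
Count(depth <= 3) = 32768
Count(depth <= 2) = 14
Count(depth == 3) = 32768 - 14 = 32754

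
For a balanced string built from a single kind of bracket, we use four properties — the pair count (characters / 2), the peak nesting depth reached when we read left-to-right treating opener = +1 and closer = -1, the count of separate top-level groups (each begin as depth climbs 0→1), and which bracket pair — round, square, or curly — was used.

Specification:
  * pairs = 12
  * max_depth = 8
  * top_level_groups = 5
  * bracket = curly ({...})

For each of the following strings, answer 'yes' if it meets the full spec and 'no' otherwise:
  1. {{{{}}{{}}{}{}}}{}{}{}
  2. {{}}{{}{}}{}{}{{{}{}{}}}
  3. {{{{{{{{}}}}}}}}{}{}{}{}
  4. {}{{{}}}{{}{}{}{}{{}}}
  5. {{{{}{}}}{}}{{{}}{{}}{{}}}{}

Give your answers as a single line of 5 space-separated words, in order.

Answer: no no yes no no

Derivation:
String 1 '{{{{}}{{}}{}{}}}{}{}{}': depth seq [1 2 3 4 3 2 3 4 3 2 3 2 3 2 1 0 1 0 1 0 1 0]
  -> pairs=11 depth=4 groups=4 -> no
String 2 '{{}}{{}{}}{}{}{{{}{}{}}}': depth seq [1 2 1 0 1 2 1 2 1 0 1 0 1 0 1 2 3 2 3 2 3 2 1 0]
  -> pairs=12 depth=3 groups=5 -> no
String 3 '{{{{{{{{}}}}}}}}{}{}{}{}': depth seq [1 2 3 4 5 6 7 8 7 6 5 4 3 2 1 0 1 0 1 0 1 0 1 0]
  -> pairs=12 depth=8 groups=5 -> yes
String 4 '{}{{{}}}{{}{}{}{}{{}}}': depth seq [1 0 1 2 3 2 1 0 1 2 1 2 1 2 1 2 1 2 3 2 1 0]
  -> pairs=11 depth=3 groups=3 -> no
String 5 '{{{{}{}}}{}}{{{}}{{}}{{}}}{}': depth seq [1 2 3 4 3 4 3 2 1 2 1 0 1 2 3 2 1 2 3 2 1 2 3 2 1 0 1 0]
  -> pairs=14 depth=4 groups=3 -> no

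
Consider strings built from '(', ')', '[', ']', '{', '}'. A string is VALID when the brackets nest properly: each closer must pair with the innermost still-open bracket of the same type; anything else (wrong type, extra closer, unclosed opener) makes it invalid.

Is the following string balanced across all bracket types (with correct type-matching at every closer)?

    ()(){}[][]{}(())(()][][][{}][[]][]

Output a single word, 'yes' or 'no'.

pos 0: push '('; stack = (
pos 1: ')' matches '('; pop; stack = (empty)
pos 2: push '('; stack = (
pos 3: ')' matches '('; pop; stack = (empty)
pos 4: push '{'; stack = {
pos 5: '}' matches '{'; pop; stack = (empty)
pos 6: push '['; stack = [
pos 7: ']' matches '['; pop; stack = (empty)
pos 8: push '['; stack = [
pos 9: ']' matches '['; pop; stack = (empty)
pos 10: push '{'; stack = {
pos 11: '}' matches '{'; pop; stack = (empty)
pos 12: push '('; stack = (
pos 13: push '('; stack = ((
pos 14: ')' matches '('; pop; stack = (
pos 15: ')' matches '('; pop; stack = (empty)
pos 16: push '('; stack = (
pos 17: push '('; stack = ((
pos 18: ')' matches '('; pop; stack = (
pos 19: saw closer ']' but top of stack is '(' (expected ')') → INVALID
Verdict: type mismatch at position 19: ']' closes '(' → no

Answer: no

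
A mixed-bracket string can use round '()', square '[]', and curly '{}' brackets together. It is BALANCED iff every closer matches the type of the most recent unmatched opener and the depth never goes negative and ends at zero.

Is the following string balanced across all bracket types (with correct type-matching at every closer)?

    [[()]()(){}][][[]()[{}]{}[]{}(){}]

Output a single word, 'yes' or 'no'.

Answer: yes

Derivation:
pos 0: push '['; stack = [
pos 1: push '['; stack = [[
pos 2: push '('; stack = [[(
pos 3: ')' matches '('; pop; stack = [[
pos 4: ']' matches '['; pop; stack = [
pos 5: push '('; stack = [(
pos 6: ')' matches '('; pop; stack = [
pos 7: push '('; stack = [(
pos 8: ')' matches '('; pop; stack = [
pos 9: push '{'; stack = [{
pos 10: '}' matches '{'; pop; stack = [
pos 11: ']' matches '['; pop; stack = (empty)
pos 12: push '['; stack = [
pos 13: ']' matches '['; pop; stack = (empty)
pos 14: push '['; stack = [
pos 15: push '['; stack = [[
pos 16: ']' matches '['; pop; stack = [
pos 17: push '('; stack = [(
pos 18: ')' matches '('; pop; stack = [
pos 19: push '['; stack = [[
pos 20: push '{'; stack = [[{
pos 21: '}' matches '{'; pop; stack = [[
pos 22: ']' matches '['; pop; stack = [
pos 23: push '{'; stack = [{
pos 24: '}' matches '{'; pop; stack = [
pos 25: push '['; stack = [[
pos 26: ']' matches '['; pop; stack = [
pos 27: push '{'; stack = [{
pos 28: '}' matches '{'; pop; stack = [
pos 29: push '('; stack = [(
pos 30: ')' matches '('; pop; stack = [
pos 31: push '{'; stack = [{
pos 32: '}' matches '{'; pop; stack = [
pos 33: ']' matches '['; pop; stack = (empty)
end: stack empty → VALID
Verdict: properly nested → yes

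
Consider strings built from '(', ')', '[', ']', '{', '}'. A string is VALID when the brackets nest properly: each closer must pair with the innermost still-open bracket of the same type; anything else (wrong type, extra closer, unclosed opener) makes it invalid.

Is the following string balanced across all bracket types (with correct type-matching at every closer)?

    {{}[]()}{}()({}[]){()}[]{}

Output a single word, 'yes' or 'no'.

pos 0: push '{'; stack = {
pos 1: push '{'; stack = {{
pos 2: '}' matches '{'; pop; stack = {
pos 3: push '['; stack = {[
pos 4: ']' matches '['; pop; stack = {
pos 5: push '('; stack = {(
pos 6: ')' matches '('; pop; stack = {
pos 7: '}' matches '{'; pop; stack = (empty)
pos 8: push '{'; stack = {
pos 9: '}' matches '{'; pop; stack = (empty)
pos 10: push '('; stack = (
pos 11: ')' matches '('; pop; stack = (empty)
pos 12: push '('; stack = (
pos 13: push '{'; stack = ({
pos 14: '}' matches '{'; pop; stack = (
pos 15: push '['; stack = ([
pos 16: ']' matches '['; pop; stack = (
pos 17: ')' matches '('; pop; stack = (empty)
pos 18: push '{'; stack = {
pos 19: push '('; stack = {(
pos 20: ')' matches '('; pop; stack = {
pos 21: '}' matches '{'; pop; stack = (empty)
pos 22: push '['; stack = [
pos 23: ']' matches '['; pop; stack = (empty)
pos 24: push '{'; stack = {
pos 25: '}' matches '{'; pop; stack = (empty)
end: stack empty → VALID
Verdict: properly nested → yes

Answer: yes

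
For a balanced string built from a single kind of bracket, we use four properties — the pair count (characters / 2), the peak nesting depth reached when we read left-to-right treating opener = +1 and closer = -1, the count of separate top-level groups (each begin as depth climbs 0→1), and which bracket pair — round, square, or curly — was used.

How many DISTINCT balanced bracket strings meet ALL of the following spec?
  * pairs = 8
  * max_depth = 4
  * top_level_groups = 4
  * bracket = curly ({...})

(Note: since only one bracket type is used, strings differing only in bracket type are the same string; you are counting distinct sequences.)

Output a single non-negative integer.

Answer: 32

Derivation:
Spec: pairs=8 depth=4 groups=4
Count(depth <= 4) = 161
Count(depth <= 3) = 129
Count(depth == 4) = 161 - 129 = 32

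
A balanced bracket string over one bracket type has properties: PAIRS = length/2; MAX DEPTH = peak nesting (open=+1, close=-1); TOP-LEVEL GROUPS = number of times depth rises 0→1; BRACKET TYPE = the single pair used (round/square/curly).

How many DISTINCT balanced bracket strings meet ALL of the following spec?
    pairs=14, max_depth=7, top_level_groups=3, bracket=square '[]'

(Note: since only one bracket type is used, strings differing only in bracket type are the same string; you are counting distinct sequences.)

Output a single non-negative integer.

Spec: pairs=14 depth=7 groups=3
Count(depth <= 7) = 514326
Count(depth <= 6) = 465060
Count(depth == 7) = 514326 - 465060 = 49266

Answer: 49266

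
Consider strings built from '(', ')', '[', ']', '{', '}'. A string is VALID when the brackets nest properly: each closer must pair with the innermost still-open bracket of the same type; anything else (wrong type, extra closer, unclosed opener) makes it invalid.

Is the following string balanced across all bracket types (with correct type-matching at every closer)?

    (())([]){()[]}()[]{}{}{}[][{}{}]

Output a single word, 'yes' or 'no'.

pos 0: push '('; stack = (
pos 1: push '('; stack = ((
pos 2: ')' matches '('; pop; stack = (
pos 3: ')' matches '('; pop; stack = (empty)
pos 4: push '('; stack = (
pos 5: push '['; stack = ([
pos 6: ']' matches '['; pop; stack = (
pos 7: ')' matches '('; pop; stack = (empty)
pos 8: push '{'; stack = {
pos 9: push '('; stack = {(
pos 10: ')' matches '('; pop; stack = {
pos 11: push '['; stack = {[
pos 12: ']' matches '['; pop; stack = {
pos 13: '}' matches '{'; pop; stack = (empty)
pos 14: push '('; stack = (
pos 15: ')' matches '('; pop; stack = (empty)
pos 16: push '['; stack = [
pos 17: ']' matches '['; pop; stack = (empty)
pos 18: push '{'; stack = {
pos 19: '}' matches '{'; pop; stack = (empty)
pos 20: push '{'; stack = {
pos 21: '}' matches '{'; pop; stack = (empty)
pos 22: push '{'; stack = {
pos 23: '}' matches '{'; pop; stack = (empty)
pos 24: push '['; stack = [
pos 25: ']' matches '['; pop; stack = (empty)
pos 26: push '['; stack = [
pos 27: push '{'; stack = [{
pos 28: '}' matches '{'; pop; stack = [
pos 29: push '{'; stack = [{
pos 30: '}' matches '{'; pop; stack = [
pos 31: ']' matches '['; pop; stack = (empty)
end: stack empty → VALID
Verdict: properly nested → yes

Answer: yes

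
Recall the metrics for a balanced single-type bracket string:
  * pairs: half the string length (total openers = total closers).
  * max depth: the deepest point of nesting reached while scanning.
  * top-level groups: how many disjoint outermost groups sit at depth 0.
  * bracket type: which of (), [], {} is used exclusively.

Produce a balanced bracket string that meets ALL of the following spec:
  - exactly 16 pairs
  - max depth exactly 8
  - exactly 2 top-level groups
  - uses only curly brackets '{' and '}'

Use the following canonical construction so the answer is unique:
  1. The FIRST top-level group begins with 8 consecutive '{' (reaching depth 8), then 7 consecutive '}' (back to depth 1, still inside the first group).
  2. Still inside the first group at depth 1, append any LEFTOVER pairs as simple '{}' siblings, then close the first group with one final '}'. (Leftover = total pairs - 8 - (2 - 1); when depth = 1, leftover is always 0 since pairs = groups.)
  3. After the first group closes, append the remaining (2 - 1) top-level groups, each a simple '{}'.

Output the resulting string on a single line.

Spec: pairs=16 depth=8 groups=2
Leftover pairs = 16 - 8 - (2-1) = 7
First group: deep chain of depth 8 + 7 sibling pairs
Remaining 1 groups: simple '{}' each

Answer: {{{{{{{{}}}}}}}{}{}{}{}{}{}{}}{}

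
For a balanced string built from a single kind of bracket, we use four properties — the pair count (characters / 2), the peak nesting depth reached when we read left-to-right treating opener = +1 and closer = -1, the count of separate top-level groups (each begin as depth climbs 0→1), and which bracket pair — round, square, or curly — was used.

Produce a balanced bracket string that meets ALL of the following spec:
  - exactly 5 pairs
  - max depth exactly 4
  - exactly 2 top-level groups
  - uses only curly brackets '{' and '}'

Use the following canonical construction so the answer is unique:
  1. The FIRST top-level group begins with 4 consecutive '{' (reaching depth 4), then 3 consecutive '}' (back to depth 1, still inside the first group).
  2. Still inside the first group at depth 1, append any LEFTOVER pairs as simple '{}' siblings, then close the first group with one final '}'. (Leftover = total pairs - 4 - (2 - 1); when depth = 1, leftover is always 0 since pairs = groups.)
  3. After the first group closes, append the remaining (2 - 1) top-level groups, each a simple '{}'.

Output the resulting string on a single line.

Spec: pairs=5 depth=4 groups=2
Leftover pairs = 5 - 4 - (2-1) = 0
First group: deep chain of depth 4 + 0 sibling pairs
Remaining 1 groups: simple '{}' each

Answer: {{{{}}}}{}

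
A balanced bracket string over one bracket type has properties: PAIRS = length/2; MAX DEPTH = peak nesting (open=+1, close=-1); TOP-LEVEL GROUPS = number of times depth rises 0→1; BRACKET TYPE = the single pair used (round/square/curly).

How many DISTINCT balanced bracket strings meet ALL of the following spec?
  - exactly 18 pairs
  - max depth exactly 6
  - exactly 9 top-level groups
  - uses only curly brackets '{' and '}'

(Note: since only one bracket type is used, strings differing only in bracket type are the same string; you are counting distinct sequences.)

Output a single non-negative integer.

Spec: pairs=18 depth=6 groups=9
Count(depth <= 6) = 1544491
Count(depth <= 5) = 1471600
Count(depth == 6) = 1544491 - 1471600 = 72891

Answer: 72891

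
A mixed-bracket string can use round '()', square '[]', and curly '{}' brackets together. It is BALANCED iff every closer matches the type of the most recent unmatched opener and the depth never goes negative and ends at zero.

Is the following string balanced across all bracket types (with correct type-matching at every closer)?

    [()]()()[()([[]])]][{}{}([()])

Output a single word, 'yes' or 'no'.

pos 0: push '['; stack = [
pos 1: push '('; stack = [(
pos 2: ')' matches '('; pop; stack = [
pos 3: ']' matches '['; pop; stack = (empty)
pos 4: push '('; stack = (
pos 5: ')' matches '('; pop; stack = (empty)
pos 6: push '('; stack = (
pos 7: ')' matches '('; pop; stack = (empty)
pos 8: push '['; stack = [
pos 9: push '('; stack = [(
pos 10: ')' matches '('; pop; stack = [
pos 11: push '('; stack = [(
pos 12: push '['; stack = [([
pos 13: push '['; stack = [([[
pos 14: ']' matches '['; pop; stack = [([
pos 15: ']' matches '['; pop; stack = [(
pos 16: ')' matches '('; pop; stack = [
pos 17: ']' matches '['; pop; stack = (empty)
pos 18: saw closer ']' but stack is empty → INVALID
Verdict: unmatched closer ']' at position 18 → no

Answer: no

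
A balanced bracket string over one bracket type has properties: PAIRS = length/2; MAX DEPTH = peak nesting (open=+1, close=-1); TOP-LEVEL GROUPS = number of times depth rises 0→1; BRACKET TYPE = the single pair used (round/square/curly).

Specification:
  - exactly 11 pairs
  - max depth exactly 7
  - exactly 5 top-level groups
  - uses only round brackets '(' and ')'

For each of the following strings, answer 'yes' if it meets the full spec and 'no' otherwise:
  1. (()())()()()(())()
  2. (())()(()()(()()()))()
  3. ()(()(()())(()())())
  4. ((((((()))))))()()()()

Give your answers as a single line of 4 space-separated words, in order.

Answer: no no no yes

Derivation:
String 1 '(()())()()()(())()': depth seq [1 2 1 2 1 0 1 0 1 0 1 0 1 2 1 0 1 0]
  -> pairs=9 depth=2 groups=6 -> no
String 2 '(())()(()()(()()()))()': depth seq [1 2 1 0 1 0 1 2 1 2 1 2 3 2 3 2 3 2 1 0 1 0]
  -> pairs=11 depth=3 groups=4 -> no
String 3 '()(()(()())(()())())': depth seq [1 0 1 2 1 2 3 2 3 2 1 2 3 2 3 2 1 2 1 0]
  -> pairs=10 depth=3 groups=2 -> no
String 4 '((((((()))))))()()()()': depth seq [1 2 3 4 5 6 7 6 5 4 3 2 1 0 1 0 1 0 1 0 1 0]
  -> pairs=11 depth=7 groups=5 -> yes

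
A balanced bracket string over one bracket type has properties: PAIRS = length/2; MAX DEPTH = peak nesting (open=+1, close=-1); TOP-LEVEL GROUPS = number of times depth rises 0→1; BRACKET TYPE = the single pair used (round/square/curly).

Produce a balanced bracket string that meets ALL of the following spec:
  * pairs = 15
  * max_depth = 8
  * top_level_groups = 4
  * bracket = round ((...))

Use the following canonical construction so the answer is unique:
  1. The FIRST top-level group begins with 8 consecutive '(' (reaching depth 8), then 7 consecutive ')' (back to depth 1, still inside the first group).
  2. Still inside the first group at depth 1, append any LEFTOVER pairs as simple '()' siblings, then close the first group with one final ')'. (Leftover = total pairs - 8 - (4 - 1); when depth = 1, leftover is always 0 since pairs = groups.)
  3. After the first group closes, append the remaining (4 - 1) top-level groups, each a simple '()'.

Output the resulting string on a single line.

Answer: (((((((()))))))()()()())()()()

Derivation:
Spec: pairs=15 depth=8 groups=4
Leftover pairs = 15 - 8 - (4-1) = 4
First group: deep chain of depth 8 + 4 sibling pairs
Remaining 3 groups: simple '()' each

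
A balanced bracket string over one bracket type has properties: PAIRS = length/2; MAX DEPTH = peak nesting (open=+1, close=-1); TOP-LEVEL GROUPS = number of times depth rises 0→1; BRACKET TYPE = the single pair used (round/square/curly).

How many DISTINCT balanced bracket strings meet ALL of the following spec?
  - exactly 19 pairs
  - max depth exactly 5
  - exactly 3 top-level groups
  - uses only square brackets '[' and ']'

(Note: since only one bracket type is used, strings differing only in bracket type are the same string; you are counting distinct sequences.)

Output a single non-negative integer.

Spec: pairs=19 depth=5 groups=3
Count(depth <= 5) = 120471054
Count(depth <= 4) = 34550433
Count(depth == 5) = 120471054 - 34550433 = 85920621

Answer: 85920621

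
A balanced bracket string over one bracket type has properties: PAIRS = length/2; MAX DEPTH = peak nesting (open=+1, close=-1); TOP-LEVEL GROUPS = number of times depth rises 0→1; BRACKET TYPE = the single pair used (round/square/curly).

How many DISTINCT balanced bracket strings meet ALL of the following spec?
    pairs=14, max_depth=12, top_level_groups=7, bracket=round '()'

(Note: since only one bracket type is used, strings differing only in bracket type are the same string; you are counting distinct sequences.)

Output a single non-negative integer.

Spec: pairs=14 depth=12 groups=7
Count(depth <= 12) = 38760
Count(depth <= 11) = 38760
Count(depth == 12) = 38760 - 38760 = 0

Answer: 0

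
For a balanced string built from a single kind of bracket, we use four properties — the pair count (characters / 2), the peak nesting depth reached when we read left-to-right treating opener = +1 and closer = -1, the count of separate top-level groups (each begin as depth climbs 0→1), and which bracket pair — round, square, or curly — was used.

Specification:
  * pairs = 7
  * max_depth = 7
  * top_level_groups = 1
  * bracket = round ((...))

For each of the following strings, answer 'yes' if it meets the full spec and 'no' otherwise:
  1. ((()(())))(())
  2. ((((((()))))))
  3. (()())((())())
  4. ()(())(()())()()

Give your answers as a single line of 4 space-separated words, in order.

String 1 '((()(())))(())': depth seq [1 2 3 2 3 4 3 2 1 0 1 2 1 0]
  -> pairs=7 depth=4 groups=2 -> no
String 2 '((((((()))))))': depth seq [1 2 3 4 5 6 7 6 5 4 3 2 1 0]
  -> pairs=7 depth=7 groups=1 -> yes
String 3 '(()())((())())': depth seq [1 2 1 2 1 0 1 2 3 2 1 2 1 0]
  -> pairs=7 depth=3 groups=2 -> no
String 4 '()(())(()())()()': depth seq [1 0 1 2 1 0 1 2 1 2 1 0 1 0 1 0]
  -> pairs=8 depth=2 groups=5 -> no

Answer: no yes no no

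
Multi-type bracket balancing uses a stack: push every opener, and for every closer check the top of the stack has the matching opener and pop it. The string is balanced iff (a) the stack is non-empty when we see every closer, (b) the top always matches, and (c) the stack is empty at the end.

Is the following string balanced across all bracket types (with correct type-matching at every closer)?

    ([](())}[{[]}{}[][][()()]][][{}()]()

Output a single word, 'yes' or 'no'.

pos 0: push '('; stack = (
pos 1: push '['; stack = ([
pos 2: ']' matches '['; pop; stack = (
pos 3: push '('; stack = ((
pos 4: push '('; stack = (((
pos 5: ')' matches '('; pop; stack = ((
pos 6: ')' matches '('; pop; stack = (
pos 7: saw closer '}' but top of stack is '(' (expected ')') → INVALID
Verdict: type mismatch at position 7: '}' closes '(' → no

Answer: no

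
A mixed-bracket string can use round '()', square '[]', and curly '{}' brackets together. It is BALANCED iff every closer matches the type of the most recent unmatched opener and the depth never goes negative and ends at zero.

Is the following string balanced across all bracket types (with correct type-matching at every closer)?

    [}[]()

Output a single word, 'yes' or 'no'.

pos 0: push '['; stack = [
pos 1: saw closer '}' but top of stack is '[' (expected ']') → INVALID
Verdict: type mismatch at position 1: '}' closes '[' → no

Answer: no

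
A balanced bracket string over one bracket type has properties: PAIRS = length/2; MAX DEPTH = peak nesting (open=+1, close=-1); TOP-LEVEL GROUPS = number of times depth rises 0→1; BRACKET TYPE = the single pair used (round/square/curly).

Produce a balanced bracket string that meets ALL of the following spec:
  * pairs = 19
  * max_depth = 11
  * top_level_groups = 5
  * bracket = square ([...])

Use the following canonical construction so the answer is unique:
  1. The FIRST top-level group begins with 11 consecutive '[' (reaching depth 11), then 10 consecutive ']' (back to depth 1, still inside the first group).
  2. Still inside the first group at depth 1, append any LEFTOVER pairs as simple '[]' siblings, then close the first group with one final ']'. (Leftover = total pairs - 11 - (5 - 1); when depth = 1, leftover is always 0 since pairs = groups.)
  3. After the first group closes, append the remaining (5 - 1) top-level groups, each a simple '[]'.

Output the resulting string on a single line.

Answer: [[[[[[[[[[[]]]]]]]]]][][][][]][][][][]

Derivation:
Spec: pairs=19 depth=11 groups=5
Leftover pairs = 19 - 11 - (5-1) = 4
First group: deep chain of depth 11 + 4 sibling pairs
Remaining 4 groups: simple '[]' each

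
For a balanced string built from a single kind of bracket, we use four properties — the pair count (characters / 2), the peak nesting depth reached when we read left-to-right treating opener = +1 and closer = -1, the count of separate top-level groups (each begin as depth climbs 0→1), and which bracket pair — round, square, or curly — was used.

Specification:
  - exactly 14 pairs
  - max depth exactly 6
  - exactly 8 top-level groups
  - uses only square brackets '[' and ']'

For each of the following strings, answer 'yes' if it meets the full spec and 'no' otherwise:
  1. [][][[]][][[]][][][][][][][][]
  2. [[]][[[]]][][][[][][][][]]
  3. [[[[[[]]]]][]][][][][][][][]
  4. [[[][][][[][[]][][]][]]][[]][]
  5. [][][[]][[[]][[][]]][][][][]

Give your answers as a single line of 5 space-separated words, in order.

Answer: no no yes no no

Derivation:
String 1 '[][][[]][][[]][][][][][][][][]': depth seq [1 0 1 0 1 2 1 0 1 0 1 2 1 0 1 0 1 0 1 0 1 0 1 0 1 0 1 0 1 0]
  -> pairs=15 depth=2 groups=13 -> no
String 2 '[[]][[[]]][][][[][][][][]]': depth seq [1 2 1 0 1 2 3 2 1 0 1 0 1 0 1 2 1 2 1 2 1 2 1 2 1 0]
  -> pairs=13 depth=3 groups=5 -> no
String 3 '[[[[[[]]]]][]][][][][][][][]': depth seq [1 2 3 4 5 6 5 4 3 2 1 2 1 0 1 0 1 0 1 0 1 0 1 0 1 0 1 0]
  -> pairs=14 depth=6 groups=8 -> yes
String 4 '[[[][][][[][[]][][]][]]][[]][]': depth seq [1 2 3 2 3 2 3 2 3 4 3 4 5 4 3 4 3 4 3 2 3 2 1 0 1 2 1 0 1 0]
  -> pairs=15 depth=5 groups=3 -> no
String 5 '[][][[]][[[]][[][]]][][][][]': depth seq [1 0 1 0 1 2 1 0 1 2 3 2 1 2 3 2 3 2 1 0 1 0 1 0 1 0 1 0]
  -> pairs=14 depth=3 groups=8 -> no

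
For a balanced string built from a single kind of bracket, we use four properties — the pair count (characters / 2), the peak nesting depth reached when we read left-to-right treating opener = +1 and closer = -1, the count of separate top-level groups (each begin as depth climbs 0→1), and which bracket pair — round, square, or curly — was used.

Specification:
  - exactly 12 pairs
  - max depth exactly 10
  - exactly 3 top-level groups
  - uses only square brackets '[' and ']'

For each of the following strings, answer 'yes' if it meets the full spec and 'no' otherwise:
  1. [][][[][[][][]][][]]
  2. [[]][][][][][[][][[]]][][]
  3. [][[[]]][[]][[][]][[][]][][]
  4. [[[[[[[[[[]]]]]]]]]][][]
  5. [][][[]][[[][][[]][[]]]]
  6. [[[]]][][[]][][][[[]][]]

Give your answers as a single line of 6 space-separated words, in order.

String 1 '[][][[][[][][]][][]]': depth seq [1 0 1 0 1 2 1 2 3 2 3 2 3 2 1 2 1 2 1 0]
  -> pairs=10 depth=3 groups=3 -> no
String 2 '[[]][][][][][[][][[]]][][]': depth seq [1 2 1 0 1 0 1 0 1 0 1 0 1 2 1 2 1 2 3 2 1 0 1 0 1 0]
  -> pairs=13 depth=3 groups=8 -> no
String 3 '[][[[]]][[]][[][]][[][]][][]': depth seq [1 0 1 2 3 2 1 0 1 2 1 0 1 2 1 2 1 0 1 2 1 2 1 0 1 0 1 0]
  -> pairs=14 depth=3 groups=7 -> no
String 4 '[[[[[[[[[[]]]]]]]]]][][]': depth seq [1 2 3 4 5 6 7 8 9 10 9 8 7 6 5 4 3 2 1 0 1 0 1 0]
  -> pairs=12 depth=10 groups=3 -> yes
String 5 '[][][[]][[[][][[]][[]]]]': depth seq [1 0 1 0 1 2 1 0 1 2 3 2 3 2 3 4 3 2 3 4 3 2 1 0]
  -> pairs=12 depth=4 groups=4 -> no
String 6 '[[[]]][][[]][][][[[]][]]': depth seq [1 2 3 2 1 0 1 0 1 2 1 0 1 0 1 0 1 2 3 2 1 2 1 0]
  -> pairs=12 depth=3 groups=6 -> no

Answer: no no no yes no no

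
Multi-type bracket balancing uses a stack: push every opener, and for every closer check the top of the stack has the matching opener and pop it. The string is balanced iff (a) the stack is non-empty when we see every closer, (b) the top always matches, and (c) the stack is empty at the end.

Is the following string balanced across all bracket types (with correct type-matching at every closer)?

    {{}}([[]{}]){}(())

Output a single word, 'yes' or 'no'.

Answer: yes

Derivation:
pos 0: push '{'; stack = {
pos 1: push '{'; stack = {{
pos 2: '}' matches '{'; pop; stack = {
pos 3: '}' matches '{'; pop; stack = (empty)
pos 4: push '('; stack = (
pos 5: push '['; stack = ([
pos 6: push '['; stack = ([[
pos 7: ']' matches '['; pop; stack = ([
pos 8: push '{'; stack = ([{
pos 9: '}' matches '{'; pop; stack = ([
pos 10: ']' matches '['; pop; stack = (
pos 11: ')' matches '('; pop; stack = (empty)
pos 12: push '{'; stack = {
pos 13: '}' matches '{'; pop; stack = (empty)
pos 14: push '('; stack = (
pos 15: push '('; stack = ((
pos 16: ')' matches '('; pop; stack = (
pos 17: ')' matches '('; pop; stack = (empty)
end: stack empty → VALID
Verdict: properly nested → yes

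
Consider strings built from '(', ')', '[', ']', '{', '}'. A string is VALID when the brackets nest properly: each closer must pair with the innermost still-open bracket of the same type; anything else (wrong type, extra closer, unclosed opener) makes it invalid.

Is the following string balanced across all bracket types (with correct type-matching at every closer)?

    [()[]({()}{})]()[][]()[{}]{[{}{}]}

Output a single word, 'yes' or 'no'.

pos 0: push '['; stack = [
pos 1: push '('; stack = [(
pos 2: ')' matches '('; pop; stack = [
pos 3: push '['; stack = [[
pos 4: ']' matches '['; pop; stack = [
pos 5: push '('; stack = [(
pos 6: push '{'; stack = [({
pos 7: push '('; stack = [({(
pos 8: ')' matches '('; pop; stack = [({
pos 9: '}' matches '{'; pop; stack = [(
pos 10: push '{'; stack = [({
pos 11: '}' matches '{'; pop; stack = [(
pos 12: ')' matches '('; pop; stack = [
pos 13: ']' matches '['; pop; stack = (empty)
pos 14: push '('; stack = (
pos 15: ')' matches '('; pop; stack = (empty)
pos 16: push '['; stack = [
pos 17: ']' matches '['; pop; stack = (empty)
pos 18: push '['; stack = [
pos 19: ']' matches '['; pop; stack = (empty)
pos 20: push '('; stack = (
pos 21: ')' matches '('; pop; stack = (empty)
pos 22: push '['; stack = [
pos 23: push '{'; stack = [{
pos 24: '}' matches '{'; pop; stack = [
pos 25: ']' matches '['; pop; stack = (empty)
pos 26: push '{'; stack = {
pos 27: push '['; stack = {[
pos 28: push '{'; stack = {[{
pos 29: '}' matches '{'; pop; stack = {[
pos 30: push '{'; stack = {[{
pos 31: '}' matches '{'; pop; stack = {[
pos 32: ']' matches '['; pop; stack = {
pos 33: '}' matches '{'; pop; stack = (empty)
end: stack empty → VALID
Verdict: properly nested → yes

Answer: yes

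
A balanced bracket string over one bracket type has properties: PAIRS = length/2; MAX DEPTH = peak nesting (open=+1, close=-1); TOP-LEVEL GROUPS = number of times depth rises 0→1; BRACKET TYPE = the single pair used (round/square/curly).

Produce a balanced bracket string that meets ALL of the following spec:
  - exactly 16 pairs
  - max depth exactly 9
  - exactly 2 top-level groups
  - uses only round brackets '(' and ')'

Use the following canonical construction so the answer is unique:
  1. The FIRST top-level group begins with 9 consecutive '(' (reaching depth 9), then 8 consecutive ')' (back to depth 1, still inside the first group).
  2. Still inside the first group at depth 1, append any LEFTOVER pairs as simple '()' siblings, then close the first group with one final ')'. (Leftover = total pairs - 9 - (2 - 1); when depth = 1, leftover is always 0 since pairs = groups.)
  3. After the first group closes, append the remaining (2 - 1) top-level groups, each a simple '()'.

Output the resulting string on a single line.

Spec: pairs=16 depth=9 groups=2
Leftover pairs = 16 - 9 - (2-1) = 6
First group: deep chain of depth 9 + 6 sibling pairs
Remaining 1 groups: simple '()' each

Answer: ((((((((())))))))()()()()()())()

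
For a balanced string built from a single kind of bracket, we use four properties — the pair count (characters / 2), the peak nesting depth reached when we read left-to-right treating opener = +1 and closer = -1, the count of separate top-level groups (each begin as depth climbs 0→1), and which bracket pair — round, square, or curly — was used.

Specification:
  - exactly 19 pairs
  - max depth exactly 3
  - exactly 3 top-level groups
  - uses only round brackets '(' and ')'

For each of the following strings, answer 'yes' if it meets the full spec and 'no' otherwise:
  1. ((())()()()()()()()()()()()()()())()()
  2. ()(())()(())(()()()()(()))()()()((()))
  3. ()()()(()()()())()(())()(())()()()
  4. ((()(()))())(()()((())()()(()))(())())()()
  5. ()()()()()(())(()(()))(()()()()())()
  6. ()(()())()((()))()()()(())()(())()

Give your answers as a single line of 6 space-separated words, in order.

Answer: yes no no no no no

Derivation:
String 1 '((())()()()()()()()()()()()()()())()()': depth seq [1 2 3 2 1 2 1 2 1 2 1 2 1 2 1 2 1 2 1 2 1 2 1 2 1 2 1 2 1 2 1 2 1 0 1 0 1 0]
  -> pairs=19 depth=3 groups=3 -> yes
String 2 '()(())()(())(()()()()(()))()()()((()))': depth seq [1 0 1 2 1 0 1 0 1 2 1 0 1 2 1 2 1 2 1 2 1 2 3 2 1 0 1 0 1 0 1 0 1 2 3 2 1 0]
  -> pairs=19 depth=3 groups=9 -> no
String 3 '()()()(()()()())()(())()(())()()()': depth seq [1 0 1 0 1 0 1 2 1 2 1 2 1 2 1 0 1 0 1 2 1 0 1 0 1 2 1 0 1 0 1 0 1 0]
  -> pairs=17 depth=2 groups=11 -> no
String 4 '((()(()))())(()()((())()()(()))(())())()()': depth seq [1 2 3 2 3 4 3 2 1 2 1 0 1 2 1 2 1 2 3 4 3 2 3 2 3 2 3 4 3 2 1 2 3 2 1 2 1 0 1 0 1 0]
  -> pairs=21 depth=4 groups=4 -> no
String 5 '()()()()()(())(()(()))(()()()()())()': depth seq [1 0 1 0 1 0 1 0 1 0 1 2 1 0 1 2 1 2 3 2 1 0 1 2 1 2 1 2 1 2 1 2 1 0 1 0]
  -> pairs=18 depth=3 groups=9 -> no
String 6 '()(()())()((()))()()()(())()(())()': depth seq [1 0 1 2 1 2 1 0 1 0 1 2 3 2 1 0 1 0 1 0 1 0 1 2 1 0 1 0 1 2 1 0 1 0]
  -> pairs=17 depth=3 groups=11 -> no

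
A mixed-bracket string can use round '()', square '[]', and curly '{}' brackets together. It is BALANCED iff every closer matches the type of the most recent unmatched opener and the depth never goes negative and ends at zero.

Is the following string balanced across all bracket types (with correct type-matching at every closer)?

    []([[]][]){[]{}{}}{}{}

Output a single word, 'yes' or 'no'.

pos 0: push '['; stack = [
pos 1: ']' matches '['; pop; stack = (empty)
pos 2: push '('; stack = (
pos 3: push '['; stack = ([
pos 4: push '['; stack = ([[
pos 5: ']' matches '['; pop; stack = ([
pos 6: ']' matches '['; pop; stack = (
pos 7: push '['; stack = ([
pos 8: ']' matches '['; pop; stack = (
pos 9: ')' matches '('; pop; stack = (empty)
pos 10: push '{'; stack = {
pos 11: push '['; stack = {[
pos 12: ']' matches '['; pop; stack = {
pos 13: push '{'; stack = {{
pos 14: '}' matches '{'; pop; stack = {
pos 15: push '{'; stack = {{
pos 16: '}' matches '{'; pop; stack = {
pos 17: '}' matches '{'; pop; stack = (empty)
pos 18: push '{'; stack = {
pos 19: '}' matches '{'; pop; stack = (empty)
pos 20: push '{'; stack = {
pos 21: '}' matches '{'; pop; stack = (empty)
end: stack empty → VALID
Verdict: properly nested → yes

Answer: yes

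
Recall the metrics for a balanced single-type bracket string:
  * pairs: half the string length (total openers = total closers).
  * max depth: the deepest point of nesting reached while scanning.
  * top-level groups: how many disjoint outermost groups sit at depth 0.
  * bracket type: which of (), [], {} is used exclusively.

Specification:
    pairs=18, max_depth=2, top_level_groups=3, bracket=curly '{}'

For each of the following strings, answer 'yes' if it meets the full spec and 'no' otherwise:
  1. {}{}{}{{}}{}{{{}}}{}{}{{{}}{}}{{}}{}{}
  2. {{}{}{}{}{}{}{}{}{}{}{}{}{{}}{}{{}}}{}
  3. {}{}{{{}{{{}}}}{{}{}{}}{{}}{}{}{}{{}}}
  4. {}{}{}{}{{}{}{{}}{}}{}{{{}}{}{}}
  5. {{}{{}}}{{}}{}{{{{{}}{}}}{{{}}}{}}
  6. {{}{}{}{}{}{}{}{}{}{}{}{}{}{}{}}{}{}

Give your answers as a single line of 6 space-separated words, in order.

String 1 '{}{}{}{{}}{}{{{}}}{}{}{{{}}{}}{{}}{}{}': depth seq [1 0 1 0 1 0 1 2 1 0 1 0 1 2 3 2 1 0 1 0 1 0 1 2 3 2 1 2 1 0 1 2 1 0 1 0 1 0]
  -> pairs=19 depth=3 groups=12 -> no
String 2 '{{}{}{}{}{}{}{}{}{}{}{}{}{{}}{}{{}}}{}': depth seq [1 2 1 2 1 2 1 2 1 2 1 2 1 2 1 2 1 2 1 2 1 2 1 2 1 2 3 2 1 2 1 2 3 2 1 0 1 0]
  -> pairs=19 depth=3 groups=2 -> no
String 3 '{}{}{{{}{{{}}}}{{}{}{}}{{}}{}{}{}{{}}}': depth seq [1 0 1 0 1 2 3 2 3 4 5 4 3 2 1 2 3 2 3 2 3 2 1 2 3 2 1 2 1 2 1 2 1 2 3 2 1 0]
  -> pairs=19 depth=5 groups=3 -> no
String 4 '{}{}{}{}{{}{}{{}}{}}{}{{{}}{}{}}': depth seq [1 0 1 0 1 0 1 0 1 2 1 2 1 2 3 2 1 2 1 0 1 0 1 2 3 2 1 2 1 2 1 0]
  -> pairs=16 depth=3 groups=7 -> no
String 5 '{{}{{}}}{{}}{}{{{{{}}{}}}{{{}}}{}}': depth seq [1 2 1 2 3 2 1 0 1 2 1 0 1 0 1 2 3 4 5 4 3 4 3 2 1 2 3 4 3 2 1 2 1 0]
  -> pairs=17 depth=5 groups=4 -> no
String 6 '{{}{}{}{}{}{}{}{}{}{}{}{}{}{}{}}{}{}': depth seq [1 2 1 2 1 2 1 2 1 2 1 2 1 2 1 2 1 2 1 2 1 2 1 2 1 2 1 2 1 2 1 0 1 0 1 0]
  -> pairs=18 depth=2 groups=3 -> yes

Answer: no no no no no yes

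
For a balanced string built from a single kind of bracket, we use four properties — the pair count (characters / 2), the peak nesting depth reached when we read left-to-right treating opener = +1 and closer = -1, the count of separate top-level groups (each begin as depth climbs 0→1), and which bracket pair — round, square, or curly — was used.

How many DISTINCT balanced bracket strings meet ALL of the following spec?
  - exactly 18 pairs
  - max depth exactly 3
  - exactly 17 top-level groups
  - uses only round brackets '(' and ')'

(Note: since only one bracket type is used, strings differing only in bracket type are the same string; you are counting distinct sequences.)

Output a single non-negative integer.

Spec: pairs=18 depth=3 groups=17
Count(depth <= 3) = 17
Count(depth <= 2) = 17
Count(depth == 3) = 17 - 17 = 0

Answer: 0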